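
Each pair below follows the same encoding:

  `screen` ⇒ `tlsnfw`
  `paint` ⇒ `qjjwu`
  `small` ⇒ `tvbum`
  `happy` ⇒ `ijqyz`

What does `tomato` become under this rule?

uxnjux

The shifts repeat in a cycle of length 2: positions 0,1,… shift by +1, +9, then the pattern repeats.
Applying it to tomato: t+1=u, o+9=x, m+1=n, a+9=j, t+1=u, o+9=x.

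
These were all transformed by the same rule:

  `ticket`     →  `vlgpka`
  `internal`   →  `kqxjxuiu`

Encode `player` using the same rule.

roedky

Each letter shifts forward by (position + 2), i.e. 2, 3, 4, … — the shift grows by one for each successive letter.
For player: p+2=r, l+3=o, a+4=e, y+5=d, e+6=k, r+7=y.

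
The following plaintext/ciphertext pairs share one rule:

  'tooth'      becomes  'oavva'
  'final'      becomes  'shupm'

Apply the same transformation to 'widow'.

Two steps: reverse the string, then apply a Caesar shift of +7.
For widow: reverse → wodiw; then shift: w+7=d, o+7=v, d+7=k, i+7=p, w+7=d.

dvkpd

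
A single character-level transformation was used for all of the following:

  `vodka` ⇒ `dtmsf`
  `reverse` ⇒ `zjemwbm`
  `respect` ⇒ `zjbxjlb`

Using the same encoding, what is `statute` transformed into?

Shifts by position in vodka: pos 0: v→d (+8), pos 1: o→t (+5), pos 2: d→m (+9), pos 3: k→s (+8), pos 4: a→f (+5) — repeating every 3. The shifts repeat in a cycle of length 3: positions 0,1,… shift by +8, +5, +9, then the pattern repeats.
For statute: s+8=a, t+5=y, a+9=j, t+8=b, u+5=z, t+9=c, e+8=m.

ayjbzcm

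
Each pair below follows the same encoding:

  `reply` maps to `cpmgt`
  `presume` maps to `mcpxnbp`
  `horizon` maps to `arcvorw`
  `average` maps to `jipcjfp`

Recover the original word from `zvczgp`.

circle

r(17)→c(2) and e(4)→p(15) fit y≡21x+9 (mod 26); the inverse of 21 mod 26 is 5. Each letter's alphabet position (a=0..z=25) is mapped through 21·x+9 mod 26 — an affine cipher.
Decoding zvczgp: z(25)→5·(25−9)≡2=c; v(21)→5·(21−9)≡8=i; c(2)→5·(2−9)≡17=r; z(25)→5·(25−9)≡2=c; g(6)→5·(6−9)≡11=l; p(15)→5·(15−9)≡4=e (all mod 26).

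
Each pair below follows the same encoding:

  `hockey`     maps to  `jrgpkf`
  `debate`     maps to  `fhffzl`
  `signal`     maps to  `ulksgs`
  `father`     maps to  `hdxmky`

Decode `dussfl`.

bronze

In hockey: h→j is +2, o→r is +3, c→g is +4, k→p is +5 — the shift increases by 1 each position. The shift increases by 1 at each position, starting from +2: 2, 3, 4, ….
Decoding dussfl: d−2=b, u−3=r, s−4=o, s−5=n, f−6=z, l−7=e.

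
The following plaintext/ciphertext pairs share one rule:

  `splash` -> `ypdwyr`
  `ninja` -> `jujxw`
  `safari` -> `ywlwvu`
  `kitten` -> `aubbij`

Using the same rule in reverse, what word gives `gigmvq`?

This is an affine cipher: with a=0,…,z=25, each position x becomes (3x+22) mod 26.
Reversing it on gigmvq: g(6)→9·(6−22)≡12=m; i(8)→9·(8−22)≡4=e; g(6)→9·(6−22)≡12=m; m(12)→9·(12−22)≡14=o; v(21)→9·(21−22)≡17=r; q(16)→9·(16−22)≡24=y (all mod 26).

memory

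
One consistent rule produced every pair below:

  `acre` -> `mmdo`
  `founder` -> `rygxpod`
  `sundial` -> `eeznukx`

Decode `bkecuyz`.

Shifts by position in acre: pos 0: a→m (+12), pos 1: c→m (+10), pos 2: r→d (+12), pos 3: e→o (+10) — repeating every 2. A repeating key of period 2 is used — shifts +12, +10 over and over.
Decoding bkecuyz: b−12=p, k−10=a, e−12=s, c−10=s, u−12=i, y−10=o, z−12=n.

passion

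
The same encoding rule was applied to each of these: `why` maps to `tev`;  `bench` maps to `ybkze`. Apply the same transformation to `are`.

Compare letters: w→t is +23, h→e is +23, y→v is +23 — a constant shift. This is a Caesar cipher with shift 23.
On are: a+23=x, r+23=o, e+23=b.

xob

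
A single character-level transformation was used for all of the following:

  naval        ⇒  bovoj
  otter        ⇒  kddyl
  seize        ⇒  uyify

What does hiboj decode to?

n(13)→b(1) and a(0)→o(14) fit y≡9x+14 (mod 26); the inverse of 9 mod 26 is 3. This is an affine cipher: with a=0,…,z=25, each position x becomes (9x+14) mod 26.
Decoding hiboj: h(7)→3·(7−14)≡5=f; i(8)→3·(8−14)≡8=i; b(1)→3·(1−14)≡13=n; o(14)→3·(14−14)≡0=a; j(9)→3·(9−14)≡11=l (all mod 26).

final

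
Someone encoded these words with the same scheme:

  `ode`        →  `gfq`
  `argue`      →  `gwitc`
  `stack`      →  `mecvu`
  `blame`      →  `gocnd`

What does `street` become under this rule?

The output letters match the input read backwards, each shifted +2: ode reversed is edo. Read the word backwards and shift each letter +2.
On street: reverse → teerts; then shift: t+2=v, e+2=g, e+2=g, r+2=t, t+2=v, s+2=u.

vggtvu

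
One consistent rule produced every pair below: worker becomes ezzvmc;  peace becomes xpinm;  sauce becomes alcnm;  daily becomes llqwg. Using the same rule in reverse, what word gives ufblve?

Shifts by position in worker: pos 0: w→e (+8), pos 1: o→z (+11), pos 2: r→z (+8), pos 3: k→v (+11) — repeating every 2. It's a Vigenère-style cipher with numeric key [8,11]: position i shifts by key[i mod 2].
Reversing it on ufblve: u−8=m, f−11=u, b−8=t, l−11=a, v−8=n, e−11=t.

mutant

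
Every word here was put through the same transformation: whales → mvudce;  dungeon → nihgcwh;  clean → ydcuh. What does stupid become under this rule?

w(22)→m(12) and h(7)→v(21) fit y≡15x+20 (mod 26); the inverse of 15 mod 26 is 7. Each letter's alphabet position (a=0..z=25) is mapped through 15·x+20 mod 26 — an affine cipher.
For stupid: s(18)→15·18+20≡4=e; t(19)→15·19+20≡19=t; u(20)→15·20+20≡8=i; p(15)→15·15+20≡11=l; i(8)→15·8+20≡10=k; d(3)→15·3+20≡13=n (all mod 26).

etilkn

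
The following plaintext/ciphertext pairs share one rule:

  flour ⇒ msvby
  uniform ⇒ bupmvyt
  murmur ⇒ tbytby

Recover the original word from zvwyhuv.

soprano

It's a constant shift of +7 (ROT7).
Undoing it on zvwyhuv: z−7=s, v−7=o, w−7=p, y−7=r, h−7=a, u−7=n, v−7=o.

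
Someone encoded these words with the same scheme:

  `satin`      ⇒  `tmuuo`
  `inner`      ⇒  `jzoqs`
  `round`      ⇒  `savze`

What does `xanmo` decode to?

The shifts repeat in a cycle of length 2: positions 0,1,… shift by +1, +12, then the pattern repeats.
Decoding xanmo: x−1=w, a−12=o, n−1=m, m−12=a, o−1=n.

woman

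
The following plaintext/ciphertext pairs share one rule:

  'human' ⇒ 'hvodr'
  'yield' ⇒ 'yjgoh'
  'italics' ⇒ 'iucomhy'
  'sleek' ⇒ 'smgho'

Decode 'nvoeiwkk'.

numbered

In human: h→h is +0, u→v is +1, m→o is +2, a→d is +3 — the shift increases by 1 each position. The shift increases by 1 at each position, starting from +0: 0, 1, 2, ….
Undoing it on nvoeiwkk: n−0=n, v−1=u, o−2=m, e−3=b, i−4=e, w−5=r, k−6=e, k−7=d.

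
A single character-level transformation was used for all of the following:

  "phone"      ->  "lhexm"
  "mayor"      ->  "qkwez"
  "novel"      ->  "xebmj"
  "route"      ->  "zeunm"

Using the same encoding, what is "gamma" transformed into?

p(15)→l(11) and h(7)→h(7) fit y≡7x+10 (mod 26); the inverse of 7 mod 26 is 15. Each letter's alphabet position (a=0..z=25) is mapped through 7·x+10 mod 26 — an affine cipher.
Applying it to gamma: g(6)→7·6+10≡0=a; a(0)→7·0+10≡10=k; m(12)→7·12+10≡16=q; m(12)→7·12+10≡16=q; a(0)→7·0+10≡10=k (all mod 26).

akqqk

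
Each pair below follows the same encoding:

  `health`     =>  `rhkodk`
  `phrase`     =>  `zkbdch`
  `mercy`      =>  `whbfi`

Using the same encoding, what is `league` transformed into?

vhkjeh

A repeating key of period 2 is used — shifts +10, +3 over and over.
For league: l+10=v, e+3=h, a+10=k, g+3=j, u+10=e, e+3=h.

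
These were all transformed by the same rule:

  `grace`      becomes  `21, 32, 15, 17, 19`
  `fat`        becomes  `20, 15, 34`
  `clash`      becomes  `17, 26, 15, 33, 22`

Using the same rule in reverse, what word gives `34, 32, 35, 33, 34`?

trust

g is letter #7 and maps to 21: an offset of 14. The number is (letter's place in the alphabet, a=1) + 14.
Reversing it on 34, 32, 35, 33, 34: 34→(34−14)÷1=20=t, 32→(32−14)÷1=18=r, 35→(35−14)÷1=21=u, 33→(33−14)÷1=19=s, 34→(34−14)÷1=20=t.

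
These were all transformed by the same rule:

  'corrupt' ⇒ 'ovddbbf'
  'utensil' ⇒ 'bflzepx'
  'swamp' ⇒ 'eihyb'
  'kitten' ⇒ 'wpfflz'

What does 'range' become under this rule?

dhzsl

The shift depends on letter class: consonant c→o is +12, but vowel o→v is +7. Vowels shift forward by 7 and consonants shift forward by 12.
On range: r(cons)+12=d, a(vowel)+7=h, n(cons)+12=z, g(cons)+12=s, e(vowel)+7=l.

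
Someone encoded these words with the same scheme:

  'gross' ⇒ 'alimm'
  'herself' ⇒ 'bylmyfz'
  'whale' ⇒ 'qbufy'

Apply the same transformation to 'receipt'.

lywycjn

Compare letters: g→a is +20, r→l is +20, o→i is +20 — a constant shift. Every letter moves 20 places later in the alphabet, wrapping around z→a.
For receipt: r+20=l, e+20=y, c+20=w, e+20=y, i+20=c, p+20=j, t+20=n.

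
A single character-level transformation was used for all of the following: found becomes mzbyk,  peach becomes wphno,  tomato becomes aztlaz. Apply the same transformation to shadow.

zshovh

Shifts by position in found: pos 0: f→m (+7), pos 1: o→z (+11), pos 2: u→b (+7), pos 3: n→y (+11) — repeating every 2. A repeating key of period 2 is used — shifts +7, +11 over and over.
Applying it to shadow: s+7=z, h+11=s, a+7=h, d+11=o, o+7=v, w+11=h.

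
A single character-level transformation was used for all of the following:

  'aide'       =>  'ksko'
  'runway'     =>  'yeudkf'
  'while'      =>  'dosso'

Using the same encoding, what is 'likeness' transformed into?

The shift depends on letter class: consonant d→k is +7, but vowel a→k is +10. Two shifts are in play — +10 for a/e/i/o/u, +7 for every other letter.
Applying it to likeness: l(cons)+7=s, i(vowel)+10=s, k(cons)+7=r, e(vowel)+10=o, n(cons)+7=u, e(vowel)+10=o, s(cons)+7=z, s(cons)+7=z.

ssrouozz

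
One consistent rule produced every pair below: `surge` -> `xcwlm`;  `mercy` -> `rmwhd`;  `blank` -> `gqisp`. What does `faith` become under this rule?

kiqym

The rule splits by letter class: vowels +8, consonants +5.
For faith: f(cons)+5=k, a(vowel)+8=i, i(vowel)+8=q, t(cons)+5=y, h(cons)+5=m.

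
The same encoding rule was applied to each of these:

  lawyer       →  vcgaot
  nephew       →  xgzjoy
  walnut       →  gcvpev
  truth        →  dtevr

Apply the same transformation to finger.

pkxiot

Shifts by position in lawyer: pos 0: l→v (+10), pos 1: a→c (+2), pos 2: w→g (+10), pos 3: y→a (+2) — repeating every 2. It's a Vigenère-style cipher with numeric key [10,2]: position i shifts by key[i mod 2].
On finger: f+10=p, i+2=k, n+10=x, g+2=i, e+10=o, r+2=t.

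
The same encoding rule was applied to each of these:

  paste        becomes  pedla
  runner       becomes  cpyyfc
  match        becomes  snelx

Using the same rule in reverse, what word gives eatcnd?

The word is reversed, then every letter is shifted forward by 11.
Reversing it on eatcnd: shift back: e−11=t, a−11=p, t−11=i, c−11=r, n−11=c, d−11=s → tpircs; then reverse → script.

script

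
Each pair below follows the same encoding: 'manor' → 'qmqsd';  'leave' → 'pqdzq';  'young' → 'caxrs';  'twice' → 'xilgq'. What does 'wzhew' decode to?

sneak

Shifts by position in manor: pos 0: m→q (+4), pos 1: a→m (+12), pos 2: n→q (+3), pos 3: o→s (+4), pos 4: r→d (+12) — repeating every 3. A repeating key of period 3 is used — shifts +4, +12, +3 over and over.
Undoing it on wzhew: w−4=s, z−12=n, h−3=e, e−4=a, w−12=k.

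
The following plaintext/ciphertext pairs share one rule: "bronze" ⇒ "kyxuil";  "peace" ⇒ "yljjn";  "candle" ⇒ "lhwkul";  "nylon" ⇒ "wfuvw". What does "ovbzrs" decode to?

Shifts by position in bronze: pos 0: b→k (+9), pos 1: r→y (+7), pos 2: o→x (+9), pos 3: n→u (+7) — repeating every 2. A repeating key of period 2 is used — shifts +9, +7 over and over.
Undoing it on ovbzrs: o−9=f, v−7=o, b−9=s, z−7=s, r−9=i, s−7=l.

fossil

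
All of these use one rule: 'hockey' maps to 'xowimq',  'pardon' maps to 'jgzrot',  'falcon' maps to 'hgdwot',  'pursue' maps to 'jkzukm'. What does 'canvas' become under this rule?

Each letter's alphabet position (a=0..z=25) is mapped through 21·x+6 mod 26 — an affine cipher.
Applying it to canvas: c(2)→21·2+6≡22=w; a(0)→21·0+6≡6=g; n(13)→21·13+6≡19=t; v(21)→21·21+6≡5=f; a(0)→21·0+6≡6=g; s(18)→21·18+6≡20=u (all mod 26).

wgtfgu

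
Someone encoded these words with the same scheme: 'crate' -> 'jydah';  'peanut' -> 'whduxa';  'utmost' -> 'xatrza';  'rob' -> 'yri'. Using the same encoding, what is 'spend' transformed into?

zwhuk

The shift depends on letter class: consonant c→j is +7, but vowel a→d is +3. The rule splits by letter class: vowels +3, consonants +7.
For spend: s(cons)+7=z, p(cons)+7=w, e(vowel)+3=h, n(cons)+7=u, d(cons)+7=k.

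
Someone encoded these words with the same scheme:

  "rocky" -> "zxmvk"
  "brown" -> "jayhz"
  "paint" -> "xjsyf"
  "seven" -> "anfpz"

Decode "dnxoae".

In rocky: r→z is +8, o→x is +9, c→m is +10, k→v is +11 — the shift increases by 1 each position. Each letter shifts forward by (position + 8), i.e. 8, 9, 10, … — the shift grows by one for each successive letter.
Reversing it on dnxoae: d−8=v, n−9=e, x−10=n, o−11=d, a−12=o, e−13=r.

vendor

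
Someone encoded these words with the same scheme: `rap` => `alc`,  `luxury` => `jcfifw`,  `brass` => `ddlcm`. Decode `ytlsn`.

chain

The output letters match the input read backwards, each shifted +11: rap reversed is par. Read the word backwards and shift each letter +11.
Decoding ytlsn: shift back: y−11=n, t−11=i, l−11=a, s−11=h, n−11=c → niahc; then reverse → chain.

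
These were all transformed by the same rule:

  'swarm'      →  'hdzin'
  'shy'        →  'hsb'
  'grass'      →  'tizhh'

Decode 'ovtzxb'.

legacy

Each letter is replaced by its mirror in the alphabet: a↔z, b↔y, c↔x, and so on (the Atbash cipher).
Decoding ovtzxb: o↔l, v↔e, t↔g, z↔a, x↔c, b↔y.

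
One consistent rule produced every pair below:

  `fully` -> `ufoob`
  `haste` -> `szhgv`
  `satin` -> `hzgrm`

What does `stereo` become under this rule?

This is the alphabet-reversal cipher (Atbash): a becomes z, b becomes y, etc.
For stereo: s↔h, t↔g, e↔v, r↔i, e↔v, o↔l.

hgvivl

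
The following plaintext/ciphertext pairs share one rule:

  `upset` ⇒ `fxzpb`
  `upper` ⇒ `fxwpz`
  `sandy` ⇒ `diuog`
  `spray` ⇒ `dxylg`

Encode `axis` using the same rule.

Shifts by position in upset: pos 0: u→f (+11), pos 1: p→x (+8), pos 2: s→z (+7), pos 3: e→p (+11), pos 4: t→b (+8) — repeating every 3. It's a Vigenère-style cipher with numeric key [11,8,7]: position i shifts by key[i mod 3].
Applying it to axis: a+11=l, x+8=f, i+7=p, s+11=d.

lfpd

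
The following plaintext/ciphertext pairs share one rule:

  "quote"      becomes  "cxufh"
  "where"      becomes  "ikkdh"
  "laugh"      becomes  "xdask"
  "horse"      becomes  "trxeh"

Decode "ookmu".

The shifts repeat in a cycle of length 3: positions 0,1,… shift by +12, +3, +6, then the pattern repeats.
Reversing it on ookmu: o−12=c, o−3=l, k−6=e, m−12=a, u−3=r.

clear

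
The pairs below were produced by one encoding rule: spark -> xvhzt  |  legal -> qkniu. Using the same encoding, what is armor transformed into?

In spark: s→x is +5, p→v is +6, a→h is +7, r→z is +8 — the shift increases by 1 each position. Letter i (0-indexed) is shifted by i+5, so successive shifts are 5, 6, 7, ….
On armor: a+5=f, r+6=x, m+7=t, o+8=w, r+9=a.

fxtwa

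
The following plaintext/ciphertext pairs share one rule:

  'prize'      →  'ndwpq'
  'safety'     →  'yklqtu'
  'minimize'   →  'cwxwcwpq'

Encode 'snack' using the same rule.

yxkam

Each letter's alphabet position (a=0..z=25) is mapped through 21·x+10 mod 26 — an affine cipher.
For snack: s(18)→21·18+10≡24=y; n(13)→21·13+10≡23=x; a(0)→21·0+10≡10=k; c(2)→21·2+10≡0=a; k(10)→21·10+10≡12=m (all mod 26).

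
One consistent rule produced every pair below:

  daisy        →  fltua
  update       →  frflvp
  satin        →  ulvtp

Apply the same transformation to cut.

The shift depends on letter class: consonant d→f is +2, but vowel a→l is +11. Two shifts are in play — +11 for a/e/i/o/u, +2 for every other letter.
Applying it to cut: c(cons)+2=e, u(vowel)+11=f, t(cons)+2=v.

efv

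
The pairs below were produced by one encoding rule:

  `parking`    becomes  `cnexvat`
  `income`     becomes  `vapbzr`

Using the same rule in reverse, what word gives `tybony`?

It's a constant shift of +13 (ROT13).
Undoing it on tybony: t−13=g, y−13=l, b−13=o, o−13=b, n−13=a, y−13=l.

global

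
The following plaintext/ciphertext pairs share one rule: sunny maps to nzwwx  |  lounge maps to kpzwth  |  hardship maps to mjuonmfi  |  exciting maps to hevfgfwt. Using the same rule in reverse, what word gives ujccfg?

rabbit

s(18)→n(13) and u(20)→z(25) fit y≡19x+9 (mod 26); the inverse of 19 mod 26 is 11. Treating letters as 0–25, the rule is x ↦ 19x + 9 (mod 26).
Reversing it on ujccfg: u(20)→11·(20−9)≡17=r; j(9)→11·(9−9)≡0=a; c(2)→11·(2−9)≡1=b; c(2)→11·(2−9)≡1=b; f(5)→11·(5−9)≡8=i; g(6)→11·(6−9)≡19=t (all mod 26).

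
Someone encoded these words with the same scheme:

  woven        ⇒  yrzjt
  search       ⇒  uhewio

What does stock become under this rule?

uwshq

In woven: w→y is +2, o→r is +3, v→z is +4, e→j is +5 — the shift increases by 1 each position. The shift increases by 1 at each position, starting from +2: 2, 3, 4, ….
For stock: s+2=u, t+3=w, o+4=s, c+5=h, k+6=q.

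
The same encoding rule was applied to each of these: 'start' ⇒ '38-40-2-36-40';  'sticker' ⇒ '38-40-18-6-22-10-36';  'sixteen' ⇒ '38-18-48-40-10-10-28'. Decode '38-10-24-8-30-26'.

s(#19)→38 and t(#20)→40: differences scale by 2, so n = 2·pos + 0. The formula is n = 2×(alphabet index, a=1).
Reversing it on 38-10-24-8-30-26: 38→(38−0)÷2=19=s, 10→(10−0)÷2=5=e, 24→(24−0)÷2=12=l, 8→(8−0)÷2=4=d, 30→(30−0)÷2=15=o, 26→(26−0)÷2=13=m.

seldom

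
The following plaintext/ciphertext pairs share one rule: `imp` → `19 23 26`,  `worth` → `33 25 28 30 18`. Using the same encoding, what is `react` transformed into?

i is letter #9 and maps to 19: an offset of 10. Each letter is replaced by its alphabet position (a=1..z=26) + 10.
On react: r=18→28, e=5→15, a=1→11, c=3→13, t=20→30.

28 15 11 13 30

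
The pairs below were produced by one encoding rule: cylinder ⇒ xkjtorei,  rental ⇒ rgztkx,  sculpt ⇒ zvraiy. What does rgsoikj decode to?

The output letters match the input read backwards, each shifted +6: cylinder reversed is rednilyc. The word is reversed, then every letter is shifted forward by 6.
Decoding rgsoikj: shift back: r−6=l, g−6=a, s−6=m, o−6=i, i−6=c, k−6=e, j−6=d → lamiced; then reverse → decimal.

decimal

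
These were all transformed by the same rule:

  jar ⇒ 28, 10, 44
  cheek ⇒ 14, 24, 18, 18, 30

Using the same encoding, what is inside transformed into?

j(#10)→28 and a(#1)→10: differences scale by 2, so n = 2·pos + 8. The formula is n = 2×(alphabet index, a=1) + 8.
For inside: i=9→26, n=14→36, s=19→46, i=9→26, d=4→16, e=5→18.

26, 36, 46, 26, 16, 18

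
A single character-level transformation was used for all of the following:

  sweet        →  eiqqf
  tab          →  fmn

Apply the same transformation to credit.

odqpuf

Compare letters: s→e is +12, w→i is +12, e→q is +12 — a constant shift. Every letter moves 12 places later in the alphabet, wrapping around z→a.
For credit: c+12=o, r+12=d, e+12=q, d+12=p, i+12=u, t+12=f.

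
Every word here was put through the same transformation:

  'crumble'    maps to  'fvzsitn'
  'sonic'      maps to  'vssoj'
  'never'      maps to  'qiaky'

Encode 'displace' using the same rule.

In crumble: c→f is +3, r→v is +4, u→z is +5, m→s is +6 — the shift increases by 1 each position. The shift increases by 1 at each position, starting from +3: 3, 4, 5, ….
On displace: d+3=g, i+4=m, s+5=x, p+6=v, l+7=s, a+8=i, c+9=l, e+10=o.

gmxvsilo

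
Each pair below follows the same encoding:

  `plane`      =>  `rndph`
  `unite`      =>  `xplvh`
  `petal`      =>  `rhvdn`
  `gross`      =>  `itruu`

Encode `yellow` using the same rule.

ahnnry

The shift depends on letter class: consonant p→r is +2, but vowel a→d is +3. Vowels shift forward by 3 and consonants shift forward by 2.
On yellow: y(cons)+2=a, e(vowel)+3=h, l(cons)+2=n, l(cons)+2=n, o(vowel)+3=r, w(cons)+2=y.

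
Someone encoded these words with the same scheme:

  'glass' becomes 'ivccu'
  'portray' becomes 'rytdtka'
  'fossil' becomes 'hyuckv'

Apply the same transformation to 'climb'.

evkwd

Shifts by position in glass: pos 0: g→i (+2), pos 1: l→v (+10), pos 2: a→c (+2), pos 3: s→c (+10) — repeating every 2. It's a Vigenère-style cipher with numeric key [2,10]: position i shifts by key[i mod 2].
For climb: c+2=e, l+10=v, i+2=k, m+10=w, b+2=d.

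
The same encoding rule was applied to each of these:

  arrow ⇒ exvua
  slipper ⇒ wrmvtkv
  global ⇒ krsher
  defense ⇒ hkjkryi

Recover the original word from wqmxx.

skirt

A repeating key of period 2 is used — shifts +4, +6 over and over.
Reversing it on wqmxx: w−4=s, q−6=k, m−4=i, x−6=r, x−4=t.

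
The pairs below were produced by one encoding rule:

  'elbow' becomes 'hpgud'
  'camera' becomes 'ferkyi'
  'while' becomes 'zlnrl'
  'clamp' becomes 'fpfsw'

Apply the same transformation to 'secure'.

In elbow: e→h is +3, l→p is +4, b→g is +5, o→u is +6 — the shift increases by 1 each position. Letter i (0-indexed) is shifted by i+3, so successive shifts are 3, 4, 5, ….
On secure: s+3=v, e+4=i, c+5=h, u+6=a, r+7=y, e+8=m.

vihaym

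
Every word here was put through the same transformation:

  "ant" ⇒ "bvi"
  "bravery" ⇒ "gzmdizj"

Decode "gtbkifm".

The output letters match the input read backwards, each shifted +8: ant reversed is tna. Two steps: reverse the string, then apply a Caesar shift of +8.
Undoing it on gtbkifm: shift back: g−8=y, t−8=l, b−8=t, k−8=c, i−8=a, f−8=x, m−8=e → yltcaxe; then reverse → exactly.

exactly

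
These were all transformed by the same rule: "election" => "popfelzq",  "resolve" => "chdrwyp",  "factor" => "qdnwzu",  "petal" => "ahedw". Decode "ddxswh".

Shifts by position in election: pos 0: e→p (+11), pos 1: l→o (+3), pos 2: e→p (+11), pos 3: c→f (+3) — repeating every 2. The shifts repeat in a cycle of length 2: positions 0,1,… shift by +11, +3, then the pattern repeats.
Decoding ddxswh: d−11=s, d−3=a, x−11=m, s−3=p, w−11=l, h−3=e.

sample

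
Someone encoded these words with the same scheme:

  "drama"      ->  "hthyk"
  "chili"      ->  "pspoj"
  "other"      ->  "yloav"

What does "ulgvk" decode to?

dozen

Read the word backwards and shift each letter +7.
Decoding ulgvk: shift back: u−7=n, l−7=e, g−7=z, v−7=o, k−7=d → nezod; then reverse → dozen.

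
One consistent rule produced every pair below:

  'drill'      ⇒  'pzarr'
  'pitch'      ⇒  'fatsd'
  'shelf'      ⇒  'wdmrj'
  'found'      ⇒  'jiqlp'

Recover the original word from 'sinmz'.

cover

d(3)→p(15) and r(17)→z(25) fit y≡23x+24 (mod 26); the inverse of 23 mod 26 is 17. This is an affine cipher: with a=0,…,z=25, each position x becomes (23x+24) mod 26.
Decoding sinmz: s(18)→17·(18−24)≡2=c; i(8)→17·(8−24)≡14=o; n(13)→17·(13−24)≡21=v; m(12)→17·(12−24)≡4=e; z(25)→17·(25−24)≡17=r (all mod 26).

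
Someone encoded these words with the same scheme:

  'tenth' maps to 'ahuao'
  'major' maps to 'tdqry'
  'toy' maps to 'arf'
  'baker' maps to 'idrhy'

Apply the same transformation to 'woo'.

drr

Vowels shift forward by 3 and consonants shift forward by 7.
Applying it to woo: w(cons)+7=d, o(vowel)+3=r, o(vowel)+3=r.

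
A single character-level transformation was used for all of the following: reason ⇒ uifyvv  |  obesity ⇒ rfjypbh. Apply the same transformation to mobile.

psgosm

Letter i (0-indexed) is shifted by i+3, so successive shifts are 3, 4, 5, ….
For mobile: m+3=p, o+4=s, b+5=g, i+6=o, l+7=s, e+8=m.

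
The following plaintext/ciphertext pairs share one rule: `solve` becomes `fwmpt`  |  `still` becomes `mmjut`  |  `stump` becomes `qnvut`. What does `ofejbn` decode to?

The output letters match the input read backwards, each shifted +1: solve reversed is evlos. Read the word backwards and shift each letter +1.
Reversing it on ofejbn: shift back: o−1=n, f−1=e, e−1=d, j−1=i, b−1=a, n−1=m → nediam; then reverse → maiden.

maiden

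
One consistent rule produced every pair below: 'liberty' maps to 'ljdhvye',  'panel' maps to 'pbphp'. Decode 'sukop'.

still

In liberty: l→l is +0, i→j is +1, b→d is +2, e→h is +3 — the shift increases by 1 each position. Letter i (0-indexed) is shifted by i+0, so successive shifts are 0, 1, 2, ….
Decoding sukop: s−0=s, u−1=t, k−2=i, o−3=l, p−4=l.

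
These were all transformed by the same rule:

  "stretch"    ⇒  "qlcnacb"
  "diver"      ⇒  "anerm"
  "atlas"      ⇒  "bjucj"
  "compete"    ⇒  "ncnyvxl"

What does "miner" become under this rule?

Two steps: reverse the string, then apply a Caesar shift of +9.
Applying it to miner: reverse → renim; then shift: r+9=a, e+9=n, n+9=w, i+9=r, m+9=v.

anwrv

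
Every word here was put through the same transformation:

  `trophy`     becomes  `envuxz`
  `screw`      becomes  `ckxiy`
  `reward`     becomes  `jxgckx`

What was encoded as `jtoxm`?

The output letters match the input read backwards, each shifted +6: trophy reversed is yhport. Two steps: reverse the string, then apply a Caesar shift of +6.
Reversing it on jtoxm: shift back: j−6=d, t−6=n, o−6=i, x−6=r, m−6=g → dnirg; then reverse → grind.

grind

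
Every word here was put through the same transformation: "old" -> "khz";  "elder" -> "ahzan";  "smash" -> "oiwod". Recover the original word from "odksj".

Compare letters: o→k is +22, l→h is +22, d→z is +22 — a constant shift. This is a Caesar cipher with shift 22.
Undoing it on odksj: o−22=s, d−22=h, k−22=o, s−22=w, j−22=n.

shown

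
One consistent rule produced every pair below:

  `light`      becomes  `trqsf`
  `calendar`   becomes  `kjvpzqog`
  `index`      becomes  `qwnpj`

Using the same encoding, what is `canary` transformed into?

Each letter shifts forward by (position + 8), i.e. 8, 9, 10, … — the shift grows by one for each successive letter.
For canary: c+8=k, a+9=j, n+10=x, a+11=l, r+12=d, y+13=l.

kjxldl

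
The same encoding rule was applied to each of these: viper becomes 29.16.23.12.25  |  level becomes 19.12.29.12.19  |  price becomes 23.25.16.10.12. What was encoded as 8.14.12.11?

Letters become their 1-based position plus 7 (so a→8, b→9, …).
Undoing it on 8.14.12.11: 8→(8−7)÷1=1=a, 14→(14−7)÷1=7=g, 12→(12−7)÷1=5=e, 11→(11−7)÷1=4=d.

aged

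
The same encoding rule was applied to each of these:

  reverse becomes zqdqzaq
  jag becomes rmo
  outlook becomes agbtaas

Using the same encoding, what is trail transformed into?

The shift depends on letter class: consonant r→z is +8, but vowel e→q is +12. The rule splits by letter class: vowels +12, consonants +8.
For trail: t(cons)+8=b, r(cons)+8=z, a(vowel)+12=m, i(vowel)+12=u, l(cons)+8=t.

bzmut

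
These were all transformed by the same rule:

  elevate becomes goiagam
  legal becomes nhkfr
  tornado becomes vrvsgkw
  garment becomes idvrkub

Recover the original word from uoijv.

In elevate: e→g is +2, l→o is +3, e→i is +4, v→a is +5 — the shift increases by 1 each position. Letter i (0-indexed) is shifted by i+2, so successive shifts are 2, 3, 4, ….
Undoing it on uoijv: u−2=s, o−3=l, i−4=e, j−5=e, v−6=p.

sleep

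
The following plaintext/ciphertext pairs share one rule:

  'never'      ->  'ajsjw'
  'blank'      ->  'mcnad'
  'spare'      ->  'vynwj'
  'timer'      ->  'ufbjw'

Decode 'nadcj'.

n(13)→a(0) and e(4)→j(9) fit y≡25x+13 (mod 26); the inverse of 25 mod 26 is 25. This is an affine cipher: with a=0,…,z=25, each position x becomes (25x+13) mod 26.
Undoing it on nadcj: n(13)→25·(13−13)≡0=a; a(0)→25·(0−13)≡13=n; d(3)→25·(3−13)≡10=k; c(2)→25·(2−13)≡11=l; j(9)→25·(9−13)≡4=e (all mod 26).

ankle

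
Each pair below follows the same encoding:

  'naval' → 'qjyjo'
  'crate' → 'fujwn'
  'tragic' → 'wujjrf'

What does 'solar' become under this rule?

vxoju

The shift depends on letter class: consonant n→q is +3, but vowel a→j is +9. The rule splits by letter class: vowels +9, consonants +3.
For solar: s(cons)+3=v, o(vowel)+9=x, l(cons)+3=o, a(vowel)+9=j, r(cons)+3=u.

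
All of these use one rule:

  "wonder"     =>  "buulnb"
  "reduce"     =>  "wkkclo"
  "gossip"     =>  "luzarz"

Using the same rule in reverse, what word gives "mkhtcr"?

health

Letter i (0-indexed) is shifted by i+5, so successive shifts are 5, 6, 7, ….
Reversing it on mkhtcr: m−5=h, k−6=e, h−7=a, t−8=l, c−9=t, r−10=h.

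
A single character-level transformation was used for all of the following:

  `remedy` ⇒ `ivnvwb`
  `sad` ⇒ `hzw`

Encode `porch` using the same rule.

klixs

Each pair mirrors across the alphabet (r↔i, e↔v, m↔n): positions sum to 25. Each letter is replaced by its mirror in the alphabet: a↔z, b↔y, c↔x, and so on (the Atbash cipher).
For porch: p↔k, o↔l, r↔i, c↔x, h↔s.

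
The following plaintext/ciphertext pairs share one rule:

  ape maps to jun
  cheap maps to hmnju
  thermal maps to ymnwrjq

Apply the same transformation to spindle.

xursiqn

The rule splits by letter class: vowels +9, consonants +5.
Applying it to spindle: s(cons)+5=x, p(cons)+5=u, i(vowel)+9=r, n(cons)+5=s, d(cons)+5=i, l(cons)+5=q, e(vowel)+9=n.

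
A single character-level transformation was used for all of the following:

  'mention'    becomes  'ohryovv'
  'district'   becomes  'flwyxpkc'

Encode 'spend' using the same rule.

In mention: m→o is +2, e→h is +3, n→r is +4, t→y is +5 — the shift increases by 1 each position. Letter i (0-indexed) is shifted by i+2, so successive shifts are 2, 3, 4, ….
For spend: s+2=u, p+3=s, e+4=i, n+5=s, d+6=j.

usisj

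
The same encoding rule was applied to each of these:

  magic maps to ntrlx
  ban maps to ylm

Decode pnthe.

The output letters match the input read backwards, each shifted +11: magic reversed is cigam. Two steps: reverse the string, then apply a Caesar shift of +11.
Reversing it on pnthe: shift back: p−11=e, n−11=c, t−11=i, h−11=w, e−11=t → eciwt; then reverse → twice.

twice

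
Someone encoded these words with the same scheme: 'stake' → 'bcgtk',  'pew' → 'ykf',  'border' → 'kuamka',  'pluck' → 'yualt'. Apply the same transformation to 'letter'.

ukccka

The shift depends on letter class: consonant s→b is +9, but vowel a→g is +6. Two shifts are in play — +6 for a/e/i/o/u, +9 for every other letter.
For letter: l(cons)+9=u, e(vowel)+6=k, t(cons)+9=c, t(cons)+9=c, e(vowel)+6=k, r(cons)+9=a.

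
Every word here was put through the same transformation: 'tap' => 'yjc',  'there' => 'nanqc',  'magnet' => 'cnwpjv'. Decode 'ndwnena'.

revenue

The output letters match the input read backwards, each shifted +9: tap reversed is pat. The word is reversed, then every letter is shifted forward by 9.
Reversing it on ndwnena: shift back: n−9=e, d−9=u, w−9=n, n−9=e, e−9=v, n−9=e, a−9=r → eunever; then reverse → revenue.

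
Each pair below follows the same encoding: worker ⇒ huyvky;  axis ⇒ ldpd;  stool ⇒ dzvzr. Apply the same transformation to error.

pxyzx

Shifts by position in worker: pos 0: w→h (+11), pos 1: o→u (+6), pos 2: r→y (+7), pos 3: k→v (+11), pos 4: e→k (+6), pos 5: r→y (+7) — repeating every 3. It's a Vigenère-style cipher with numeric key [11,6,7]: position i shifts by key[i mod 3].
On error: e+11=p, r+6=x, r+7=y, o+11=z, r+6=x.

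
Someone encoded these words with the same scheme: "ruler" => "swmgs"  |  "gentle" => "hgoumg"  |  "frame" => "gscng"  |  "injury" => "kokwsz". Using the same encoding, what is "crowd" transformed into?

dsqxe

The rule splits by letter class: vowels +2, consonants +1.
Applying it to crowd: c(cons)+1=d, r(cons)+1=s, o(vowel)+2=q, w(cons)+1=x, d(cons)+1=e.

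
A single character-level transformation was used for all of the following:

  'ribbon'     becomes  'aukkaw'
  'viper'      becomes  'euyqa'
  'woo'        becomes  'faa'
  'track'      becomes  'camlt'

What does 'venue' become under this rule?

The rule splits by letter class: vowels +12, consonants +9.
For venue: v(cons)+9=e, e(vowel)+12=q, n(cons)+9=w, u(vowel)+12=g, e(vowel)+12=q.

eqwgq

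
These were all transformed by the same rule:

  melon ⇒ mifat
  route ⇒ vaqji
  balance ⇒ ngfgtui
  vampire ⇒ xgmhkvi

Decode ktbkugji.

indicate

Treating letters as 0–25, the rule is x ↦ 7x + 6 (mod 26).
Decoding ktbkugji: k(10)→15·(10−6)≡8=i; t(19)→15·(19−6)≡13=n; b(1)→15·(1−6)≡3=d; k(10)→15·(10−6)≡8=i; u(20)→15·(20−6)≡2=c; g(6)→15·(6−6)≡0=a; j(9)→15·(9−6)≡19=t; i(8)→15·(8−6)≡4=e (all mod 26).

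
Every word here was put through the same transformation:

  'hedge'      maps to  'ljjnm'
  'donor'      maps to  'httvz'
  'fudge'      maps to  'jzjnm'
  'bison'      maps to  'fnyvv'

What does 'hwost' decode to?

drill

Letter i (0-indexed) is shifted by i+4, so successive shifts are 4, 5, 6, ….
Decoding hwost: h−4=d, w−5=r, o−6=i, s−7=l, t−8=l.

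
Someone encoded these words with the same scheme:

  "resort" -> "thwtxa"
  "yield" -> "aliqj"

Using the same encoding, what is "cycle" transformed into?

In resort: r→t is +2, e→h is +3, s→w is +4, o→t is +5 — the shift increases by 1 each position. Letter i (0-indexed) is shifted by i+2, so successive shifts are 2, 3, 4, ….
On cycle: c+2=e, y+3=b, c+4=g, l+5=q, e+6=k.

ebgqk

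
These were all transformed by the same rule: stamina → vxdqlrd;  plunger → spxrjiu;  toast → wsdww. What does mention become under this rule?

piqxlsq

Shifts by position in stamina: pos 0: s→v (+3), pos 1: t→x (+4), pos 2: a→d (+3), pos 3: m→q (+4) — repeating every 2. A repeating key of period 2 is used — shifts +3, +4 over and over.
Applying it to mention: m+3=p, e+4=i, n+3=q, t+4=x, i+3=l, o+4=s, n+3=q.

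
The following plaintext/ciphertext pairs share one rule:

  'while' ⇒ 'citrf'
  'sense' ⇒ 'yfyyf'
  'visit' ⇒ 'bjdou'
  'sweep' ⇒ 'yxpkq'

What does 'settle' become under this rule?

yfezmp

It's a Vigenère-style cipher with numeric key [6,1,11]: position i shifts by key[i mod 3].
On settle: s+6=y, e+1=f, t+11=e, t+6=z, l+1=m, e+11=p.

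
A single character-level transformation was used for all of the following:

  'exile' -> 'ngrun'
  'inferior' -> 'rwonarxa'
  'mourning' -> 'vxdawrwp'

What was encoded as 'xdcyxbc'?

outpost

Compare letters: e→n is +9, x→g is +9, i→r is +9 — a constant shift. It's a constant shift of +9 (ROT9).
Undoing it on xdcyxbc: x−9=o, d−9=u, c−9=t, y−9=p, x−9=o, b−9=s, c−9=t.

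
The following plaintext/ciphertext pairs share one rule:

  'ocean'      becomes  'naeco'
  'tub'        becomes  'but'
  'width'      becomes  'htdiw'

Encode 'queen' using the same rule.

It's just the letters in reverse order.
Applying it to queen: reverse → neeuq.

neeuq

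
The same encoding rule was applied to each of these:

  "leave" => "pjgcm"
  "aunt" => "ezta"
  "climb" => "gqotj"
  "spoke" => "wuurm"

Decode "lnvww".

In leave: l→p is +4, e→j is +5, a→g is +6, v→c is +7 — the shift increases by 1 each position. Each letter shifts forward by (position + 4), i.e. 4, 5, 6, … — the shift grows by one for each successive letter.
Decoding lnvww: l−4=h, n−5=i, v−6=p, w−7=p, w−8=o.

hippo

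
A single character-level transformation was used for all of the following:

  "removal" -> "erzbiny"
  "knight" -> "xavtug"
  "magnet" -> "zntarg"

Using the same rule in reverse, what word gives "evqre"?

rider

Every letter moves 13 places later in the alphabet, wrapping around z→a.
Reversing it on evqre: e−13=r, v−13=i, q−13=d, r−13=e, e−13=r.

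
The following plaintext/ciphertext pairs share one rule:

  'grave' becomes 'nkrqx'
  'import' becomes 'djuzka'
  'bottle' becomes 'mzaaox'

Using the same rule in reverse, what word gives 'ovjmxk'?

g(6)→n(13) and r(17)→k(10) fit y≡21x+17 (mod 26); the inverse of 21 mod 26 is 5. Treating letters as 0–25, the rule is x ↦ 21x + 17 (mod 26).
Undoing it on ovjmxk: o(14)→5·(14−17)≡11=l; v(21)→5·(21−17)≡20=u; j(9)→5·(9−17)≡12=m; m(12)→5·(12−17)≡1=b; x(23)→5·(23−17)≡4=e; k(10)→5·(10−17)≡17=r (all mod 26).

lumber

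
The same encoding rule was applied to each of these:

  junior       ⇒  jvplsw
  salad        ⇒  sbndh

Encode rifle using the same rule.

In junior: j→j is +0, u→v is +1, n→p is +2, i→l is +3 — the shift increases by 1 each position. Letter i (0-indexed) is shifted by i+0, so successive shifts are 0, 1, 2, ….
On rifle: r+0=r, i+1=j, f+2=h, l+3=o, e+4=i.

rjhoi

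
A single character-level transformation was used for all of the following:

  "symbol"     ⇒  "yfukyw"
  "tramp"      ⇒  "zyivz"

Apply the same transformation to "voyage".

bvgjqp

The shift increases by 1 at each position, starting from +6: 6, 7, 8, ….
For voyage: v+6=b, o+7=v, y+8=g, a+9=j, g+10=q, e+11=p.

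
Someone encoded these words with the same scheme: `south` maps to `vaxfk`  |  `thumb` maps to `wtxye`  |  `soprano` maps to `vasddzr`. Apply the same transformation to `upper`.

Shifts by position in south: pos 0: s→v (+3), pos 1: o→a (+12), pos 2: u→x (+3), pos 3: t→f (+12) — repeating every 2. It's a Vigenère-style cipher with numeric key [3,12]: position i shifts by key[i mod 2].
For upper: u+3=x, p+12=b, p+3=s, e+12=q, r+3=u.

xbsqu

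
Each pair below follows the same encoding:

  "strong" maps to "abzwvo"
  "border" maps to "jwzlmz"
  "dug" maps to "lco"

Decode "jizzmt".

Every letter moves 8 places later in the alphabet, wrapping around z→a.
Decoding jizzmt: j−8=b, i−8=a, z−8=r, z−8=r, m−8=e, t−8=l.

barrel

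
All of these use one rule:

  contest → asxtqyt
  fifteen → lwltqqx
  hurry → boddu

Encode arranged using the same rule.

kddkxgqv

Each letter's alphabet position (a=0..z=25) is mapped through 21·x+10 mod 26 — an affine cipher.
On arranged: a(0)→21·0+10≡10=k; r(17)→21·17+10≡3=d; r(17)→21·17+10≡3=d; a(0)→21·0+10≡10=k; n(13)→21·13+10≡23=x; g(6)→21·6+10≡6=g; e(4)→21·4+10≡16=q; d(3)→21·3+10≡21=v (all mod 26).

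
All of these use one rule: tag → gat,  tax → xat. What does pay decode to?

yap

The output letters match the input read backwards: tag reversed is gat. It's just the letters in reverse order.
Undoing it on pay: then reverse → yap.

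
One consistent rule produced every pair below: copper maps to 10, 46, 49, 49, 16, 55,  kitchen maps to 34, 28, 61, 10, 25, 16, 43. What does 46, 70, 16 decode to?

The formula is n = 3×(alphabet index, a=1) + 1.
Undoing it on 46, 70, 16: 46→(46−1)÷3=15=o, 70→(70−1)÷3=23=w, 16→(16−1)÷3=5=e.

owe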